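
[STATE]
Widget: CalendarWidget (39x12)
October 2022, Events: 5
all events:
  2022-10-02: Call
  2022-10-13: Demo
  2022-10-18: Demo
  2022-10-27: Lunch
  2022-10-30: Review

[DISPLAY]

              October 2022             
Mo Tu We Th Fr Sa Su                   
                1  2*                  
 3  4  5  6  7  8  9                   
10 11 12 13* 14 15 16                  
17 18* 19 20 21 22 23                  
24 25 26 27* 28 29 30*                 
31                                     
                                       
                                       
                                       
                                       


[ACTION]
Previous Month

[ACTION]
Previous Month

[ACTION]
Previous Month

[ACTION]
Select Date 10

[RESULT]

               July 2022               
Mo Tu We Th Fr Sa Su                   
             1  2  3                   
 4  5  6  7  8  9 [10]                 
11 12 13 14 15 16 17                   
18 19 20 21 22 23 24                   
25 26 27 28 29 30 31                   
                                       
                                       
                                       
                                       
                                       


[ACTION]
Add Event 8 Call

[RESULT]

               July 2022               
Mo Tu We Th Fr Sa Su                   
             1  2  3                   
 4  5  6  7  8*  9 [10]                
11 12 13 14 15 16 17                   
18 19 20 21 22 23 24                   
25 26 27 28 29 30 31                   
                                       
                                       
                                       
                                       
                                       


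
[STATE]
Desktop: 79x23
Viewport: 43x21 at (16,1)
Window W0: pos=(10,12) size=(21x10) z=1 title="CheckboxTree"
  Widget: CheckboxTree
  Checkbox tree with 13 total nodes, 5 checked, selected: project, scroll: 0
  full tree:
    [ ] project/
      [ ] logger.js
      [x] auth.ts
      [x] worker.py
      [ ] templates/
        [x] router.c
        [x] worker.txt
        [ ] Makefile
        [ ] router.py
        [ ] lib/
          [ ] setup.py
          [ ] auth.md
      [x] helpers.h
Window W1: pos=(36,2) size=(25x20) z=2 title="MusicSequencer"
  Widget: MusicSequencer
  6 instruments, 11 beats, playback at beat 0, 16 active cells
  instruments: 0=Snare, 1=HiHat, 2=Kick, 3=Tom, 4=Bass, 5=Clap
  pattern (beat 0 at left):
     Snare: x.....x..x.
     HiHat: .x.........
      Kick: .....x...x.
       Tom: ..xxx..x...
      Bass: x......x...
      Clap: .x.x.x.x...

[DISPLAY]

                                           
                    ┏━━━━━━━━━━━━━━━━━━━━━━
                    ┃ MusicSequencer       
                    ┠──────────────────────
                    ┃      ▼1234567890     
                    ┃ Snare█·····█··█·     
                    ┃ HiHat·█·········     
                    ┃  Kick·····█···█·     
                    ┃   Tom··███··█···     
                    ┃  Bass█······█···     
                    ┃  Clap·█·█·█·█···     
━━━━━━━━━━━━━━┓     ┃                      
kboxTree      ┃     ┃                      
──────────────┨     ┃                      
project/      ┃     ┃                      
] logger.js   ┃     ┃                      
] auth.ts     ┃     ┃                      
] worker.py   ┃     ┃                      
] templates/  ┃     ┃                      
[x] router.c  ┃     ┃                      
━━━━━━━━━━━━━━┛     ┗━━━━━━━━━━━━━━━━━━━━━━


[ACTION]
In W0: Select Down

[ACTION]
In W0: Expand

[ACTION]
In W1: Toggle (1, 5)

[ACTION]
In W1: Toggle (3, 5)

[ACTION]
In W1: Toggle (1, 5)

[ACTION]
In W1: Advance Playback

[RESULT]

                                           
                    ┏━━━━━━━━━━━━━━━━━━━━━━
                    ┃ MusicSequencer       
                    ┠──────────────────────
                    ┃      0▼234567890     
                    ┃ Snare█·····█··█·     
                    ┃ HiHat·█·········     
                    ┃  Kick·····█···█·     
                    ┃   Tom··████·█···     
                    ┃  Bass█······█···     
                    ┃  Clap·█·█·█·█···     
━━━━━━━━━━━━━━┓     ┃                      
kboxTree      ┃     ┃                      
──────────────┨     ┃                      
project/      ┃     ┃                      
] logger.js   ┃     ┃                      
] auth.ts     ┃     ┃                      
] worker.py   ┃     ┃                      
] templates/  ┃     ┃                      
[x] router.c  ┃     ┃                      
━━━━━━━━━━━━━━┛     ┗━━━━━━━━━━━━━━━━━━━━━━


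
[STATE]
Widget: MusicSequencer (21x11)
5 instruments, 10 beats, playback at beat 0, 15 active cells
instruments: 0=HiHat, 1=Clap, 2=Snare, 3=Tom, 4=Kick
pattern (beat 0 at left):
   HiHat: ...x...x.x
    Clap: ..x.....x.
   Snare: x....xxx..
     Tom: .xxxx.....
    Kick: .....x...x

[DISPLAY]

      ▼123456789     
 HiHat···█···█·█     
  Clap··█·····█·     
 Snare█····███··     
   Tom·████·····     
  Kick·····█···█     
                     
                     
                     
                     
                     


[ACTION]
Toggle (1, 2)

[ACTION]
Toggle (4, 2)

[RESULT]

      ▼123456789     
 HiHat···█···█·█     
  Clap········█·     
 Snare█····███··     
   Tom·████·····     
  Kick··█··█···█     
                     
                     
                     
                     
                     


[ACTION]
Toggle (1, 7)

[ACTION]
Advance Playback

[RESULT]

      0▼23456789     
 HiHat···█···█·█     
  Clap·······██·     
 Snare█····███··     
   Tom·████·····     
  Kick··█··█···█     
                     
                     
                     
                     
                     


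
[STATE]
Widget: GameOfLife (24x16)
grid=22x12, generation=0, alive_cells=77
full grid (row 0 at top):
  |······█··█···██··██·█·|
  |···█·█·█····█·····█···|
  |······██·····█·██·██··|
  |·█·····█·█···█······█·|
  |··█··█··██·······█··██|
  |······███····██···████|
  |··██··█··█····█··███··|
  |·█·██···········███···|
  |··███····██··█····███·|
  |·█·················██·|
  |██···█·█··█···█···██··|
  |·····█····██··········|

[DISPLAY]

Gen: 0                  
······█··█···██··██·█·  
···█·█·█····█·····█···  
······██·····█·██·██··  
·█·····█·█···█······█·  
··█··█··██·······█··██  
······███····██···████  
··██··█··█····█··███··  
·█·██···········███···  
··███····██··█····███·  
·█·················██·  
██···█·█··█···█···██··  
·····█····██··········  
                        
                        
                        


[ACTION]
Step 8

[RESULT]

Gen: 8                  
·······█·████···███·█·  
·······█···███·███··█·  
········███··█·····█··  
·············██████···  
··███············█··█·  
··███·············█·█·  
·███··████············  
··█·███···············  
··███████·············  
······················  
█·██··················  
████··················  
                        
                        
                        


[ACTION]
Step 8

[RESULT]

Gen: 16                 
··················█···  
··················█···  
·····██·██·······██···  
········██·······█····  
····█············█····  
········█·············  
····█···██············  
····█···██············  
·····██···············  
··██···█··············  
··████··█·············  
··██████··············  
                        
                        
                        


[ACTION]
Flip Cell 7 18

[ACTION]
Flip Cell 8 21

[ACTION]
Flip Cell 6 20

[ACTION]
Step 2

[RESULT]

Gen: 18                 
······················  
········█········███··  
······██·█······█··█··  
······█···█·····███···  
··········█···········  
·······█·█············  
·······█··············  
···██····█············  
···███···█············  
··████················  
·██···█·█·············  
·······█··············  
                        
                        
                        


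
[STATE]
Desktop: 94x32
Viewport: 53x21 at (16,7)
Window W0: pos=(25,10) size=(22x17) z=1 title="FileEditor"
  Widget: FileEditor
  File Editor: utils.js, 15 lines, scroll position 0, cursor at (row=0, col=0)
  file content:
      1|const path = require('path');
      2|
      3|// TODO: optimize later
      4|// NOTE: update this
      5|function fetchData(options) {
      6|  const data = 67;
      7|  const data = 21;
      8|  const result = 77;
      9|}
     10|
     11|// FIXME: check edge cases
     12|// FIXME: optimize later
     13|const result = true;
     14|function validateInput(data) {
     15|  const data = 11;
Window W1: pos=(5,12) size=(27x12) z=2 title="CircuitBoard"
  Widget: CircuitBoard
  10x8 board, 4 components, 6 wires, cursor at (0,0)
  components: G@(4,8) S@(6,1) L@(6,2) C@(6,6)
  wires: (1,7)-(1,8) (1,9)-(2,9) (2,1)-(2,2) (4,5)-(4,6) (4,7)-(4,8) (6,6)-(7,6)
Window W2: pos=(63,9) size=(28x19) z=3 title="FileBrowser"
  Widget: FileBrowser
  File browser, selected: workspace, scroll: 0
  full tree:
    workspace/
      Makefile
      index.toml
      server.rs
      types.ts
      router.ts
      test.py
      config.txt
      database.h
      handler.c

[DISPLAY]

                                                     
                                                     
                                               ┏━━━━━
         ┏━━━━━━━━━━━━━━━━━━━━┓                ┃ File
         ┃ FileEditor         ┃                ┠─────
━━━━━━━━━━━━━━━┓──────────────┨                ┃> [-]
ard            ┃path = requir▲┃                ┃    M
───────────────┨             █┃                ┃    i
 4 5 6 7 8 9   ┃O: optimize l░┃                ┃    s
               ┃E: update thi░┃                ┃    t
               ┃on fetchData(░┃                ┃    r
               ┃t data = 67; ░┃                ┃    t
               ┃t data = 21; ░┃                ┃    c
─ ·            ┃t result = 77░┃                ┃    d
               ┃             ░┃                ┃    h
               ┃             ░┃                ┃     
━━━━━━━━━━━━━━━┛ME: check edg░┃                ┃     
         ┃// FIXME: optimize ░┃                ┃     
         ┃const result = true▼┃                ┃     
         ┗━━━━━━━━━━━━━━━━━━━━┛                ┃     
                                               ┗━━━━━


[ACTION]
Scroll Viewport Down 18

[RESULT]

         ┃ FileEditor         ┃                ┠─────
━━━━━━━━━━━━━━━┓──────────────┨                ┃> [-]
ard            ┃path = requir▲┃                ┃    M
───────────────┨             █┃                ┃    i
 4 5 6 7 8 9   ┃O: optimize l░┃                ┃    s
               ┃E: update thi░┃                ┃    t
               ┃on fetchData(░┃                ┃    r
               ┃t data = 67; ░┃                ┃    t
               ┃t data = 21; ░┃                ┃    c
─ ·            ┃t result = 77░┃                ┃    d
               ┃             ░┃                ┃    h
               ┃             ░┃                ┃     
━━━━━━━━━━━━━━━┛ME: check edg░┃                ┃     
         ┃// FIXME: optimize ░┃                ┃     
         ┃const result = true▼┃                ┃     
         ┗━━━━━━━━━━━━━━━━━━━━┛                ┃     
                                               ┗━━━━━
                                                     
                                                     
                                                     
                                                     


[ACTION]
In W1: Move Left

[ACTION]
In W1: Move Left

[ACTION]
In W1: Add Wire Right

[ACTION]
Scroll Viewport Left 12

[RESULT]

                     ┃ FileEditor         ┃          
 ┏━━━━━━━━━━━━━━━━━━━━━━━━━┓──────────────┨          
 ┃ CircuitBoard            ┃path = requir▲┃          
 ┠─────────────────────────┨             █┃          
 ┃   0 1 2 3 4 5 6 7 8 9   ┃O: optimize l░┃          
 ┃0  [.]─ ·                ┃E: update thi░┃          
 ┃                         ┃on fetchData(░┃          
 ┃1                        ┃t data = 67; ░┃          
 ┃                         ┃t data = 21; ░┃          
 ┃2       · ─ ·            ┃t result = 77░┃          
 ┃                         ┃             ░┃          
 ┃3                        ┃             ░┃          
 ┗━━━━━━━━━━━━━━━━━━━━━━━━━┛ME: check edg░┃          
                     ┃// FIXME: optimize ░┃          
                     ┃const result = true▼┃          
                     ┗━━━━━━━━━━━━━━━━━━━━┛          
                                                     
                                                     
                                                     
                                                     
                                                     


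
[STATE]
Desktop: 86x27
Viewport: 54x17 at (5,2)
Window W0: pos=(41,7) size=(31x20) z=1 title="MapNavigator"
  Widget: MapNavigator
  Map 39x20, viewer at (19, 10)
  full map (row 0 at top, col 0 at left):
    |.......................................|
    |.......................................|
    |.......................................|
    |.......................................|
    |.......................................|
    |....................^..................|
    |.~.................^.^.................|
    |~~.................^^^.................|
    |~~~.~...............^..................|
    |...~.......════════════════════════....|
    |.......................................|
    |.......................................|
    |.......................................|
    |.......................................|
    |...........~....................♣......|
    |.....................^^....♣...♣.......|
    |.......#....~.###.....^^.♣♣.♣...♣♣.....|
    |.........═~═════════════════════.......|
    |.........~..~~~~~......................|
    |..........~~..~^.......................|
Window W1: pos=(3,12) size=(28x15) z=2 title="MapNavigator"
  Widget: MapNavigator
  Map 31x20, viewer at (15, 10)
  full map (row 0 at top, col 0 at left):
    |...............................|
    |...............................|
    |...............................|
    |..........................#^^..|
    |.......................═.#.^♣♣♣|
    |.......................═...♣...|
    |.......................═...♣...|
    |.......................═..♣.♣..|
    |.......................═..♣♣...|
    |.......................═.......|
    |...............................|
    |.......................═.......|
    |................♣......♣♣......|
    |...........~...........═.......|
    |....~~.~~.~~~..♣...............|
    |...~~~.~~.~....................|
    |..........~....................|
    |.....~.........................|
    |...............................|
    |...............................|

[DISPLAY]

                                                      
                                                      
                                                      
                                                      
                                                      
                                    ┏━━━━━━━━━━━━━━━━━
                                    ┃ MapNavigator    
                                    ┠─────────────────
                                    ┃.................
                                    ┃.................
━━━━━━━━━━━━━━━━━━━━━━━━━┓          ┃.................
MapNavigator             ┃          ┃...............^.
─────────────────────────┨          ┃..............^.^
....................═...♣┃          ┃..............^^^
....................═...♣┃          ┃...............^.
....................═..♣.┃          ┃......═══════════
....................═..♣♣┃          ┃..............@..


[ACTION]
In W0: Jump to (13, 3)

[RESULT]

                                                      
                                                      
                                                      
                                                      
                                                      
                                    ┏━━━━━━━━━━━━━━━━━
                                    ┃ MapNavigator    
                                    ┠─────────────────
                                    ┃                 
                                    ┃                 
━━━━━━━━━━━━━━━━━━━━━━━━━┓          ┃                 
MapNavigator             ┃          ┃                 
─────────────────────────┨          ┃                 
....................═...♣┃          ┃ ................
....................═...♣┃          ┃ ................
....................═..♣.┃          ┃ ................
....................═..♣♣┃          ┃ .............@..


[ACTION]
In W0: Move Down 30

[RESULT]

                                                      
                                                      
                                                      
                                                      
                                                      
                                    ┏━━━━━━━━━━━━━━━━━
                                    ┃ MapNavigator    
                                    ┠─────────────────
                                    ┃ ................
                                    ┃ ................
━━━━━━━━━━━━━━━━━━━━━━━━━┓          ┃ ................
MapNavigator             ┃          ┃ ...........~....
─────────────────────────┨          ┃ ................
....................═...♣┃          ┃ .......#....~.##
....................═...♣┃          ┃ .........═~═════
....................═..♣.┃          ┃ .........~..~~~~
....................═..♣♣┃          ┃ ..........~~.@~^


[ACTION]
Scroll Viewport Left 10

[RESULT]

                                                      
                                                      
                                                      
                                                      
                                                      
                                         ┏━━━━━━━━━━━━
                                         ┃ MapNavigato
                                         ┠────────────
                                         ┃ ...........
                                         ┃ ...........
   ┏━━━━━━━━━━━━━━━━━━━━━━━━━━┓          ┃ ...........
   ┃ MapNavigator             ┃          ┃ ...........
   ┠──────────────────────────┨          ┃ ...........
   ┃.....................═...♣┃          ┃ .......#...
   ┃.....................═...♣┃          ┃ .........═~
   ┃.....................═..♣.┃          ┃ .........~.
   ┃.....................═..♣♣┃          ┃ ..........~


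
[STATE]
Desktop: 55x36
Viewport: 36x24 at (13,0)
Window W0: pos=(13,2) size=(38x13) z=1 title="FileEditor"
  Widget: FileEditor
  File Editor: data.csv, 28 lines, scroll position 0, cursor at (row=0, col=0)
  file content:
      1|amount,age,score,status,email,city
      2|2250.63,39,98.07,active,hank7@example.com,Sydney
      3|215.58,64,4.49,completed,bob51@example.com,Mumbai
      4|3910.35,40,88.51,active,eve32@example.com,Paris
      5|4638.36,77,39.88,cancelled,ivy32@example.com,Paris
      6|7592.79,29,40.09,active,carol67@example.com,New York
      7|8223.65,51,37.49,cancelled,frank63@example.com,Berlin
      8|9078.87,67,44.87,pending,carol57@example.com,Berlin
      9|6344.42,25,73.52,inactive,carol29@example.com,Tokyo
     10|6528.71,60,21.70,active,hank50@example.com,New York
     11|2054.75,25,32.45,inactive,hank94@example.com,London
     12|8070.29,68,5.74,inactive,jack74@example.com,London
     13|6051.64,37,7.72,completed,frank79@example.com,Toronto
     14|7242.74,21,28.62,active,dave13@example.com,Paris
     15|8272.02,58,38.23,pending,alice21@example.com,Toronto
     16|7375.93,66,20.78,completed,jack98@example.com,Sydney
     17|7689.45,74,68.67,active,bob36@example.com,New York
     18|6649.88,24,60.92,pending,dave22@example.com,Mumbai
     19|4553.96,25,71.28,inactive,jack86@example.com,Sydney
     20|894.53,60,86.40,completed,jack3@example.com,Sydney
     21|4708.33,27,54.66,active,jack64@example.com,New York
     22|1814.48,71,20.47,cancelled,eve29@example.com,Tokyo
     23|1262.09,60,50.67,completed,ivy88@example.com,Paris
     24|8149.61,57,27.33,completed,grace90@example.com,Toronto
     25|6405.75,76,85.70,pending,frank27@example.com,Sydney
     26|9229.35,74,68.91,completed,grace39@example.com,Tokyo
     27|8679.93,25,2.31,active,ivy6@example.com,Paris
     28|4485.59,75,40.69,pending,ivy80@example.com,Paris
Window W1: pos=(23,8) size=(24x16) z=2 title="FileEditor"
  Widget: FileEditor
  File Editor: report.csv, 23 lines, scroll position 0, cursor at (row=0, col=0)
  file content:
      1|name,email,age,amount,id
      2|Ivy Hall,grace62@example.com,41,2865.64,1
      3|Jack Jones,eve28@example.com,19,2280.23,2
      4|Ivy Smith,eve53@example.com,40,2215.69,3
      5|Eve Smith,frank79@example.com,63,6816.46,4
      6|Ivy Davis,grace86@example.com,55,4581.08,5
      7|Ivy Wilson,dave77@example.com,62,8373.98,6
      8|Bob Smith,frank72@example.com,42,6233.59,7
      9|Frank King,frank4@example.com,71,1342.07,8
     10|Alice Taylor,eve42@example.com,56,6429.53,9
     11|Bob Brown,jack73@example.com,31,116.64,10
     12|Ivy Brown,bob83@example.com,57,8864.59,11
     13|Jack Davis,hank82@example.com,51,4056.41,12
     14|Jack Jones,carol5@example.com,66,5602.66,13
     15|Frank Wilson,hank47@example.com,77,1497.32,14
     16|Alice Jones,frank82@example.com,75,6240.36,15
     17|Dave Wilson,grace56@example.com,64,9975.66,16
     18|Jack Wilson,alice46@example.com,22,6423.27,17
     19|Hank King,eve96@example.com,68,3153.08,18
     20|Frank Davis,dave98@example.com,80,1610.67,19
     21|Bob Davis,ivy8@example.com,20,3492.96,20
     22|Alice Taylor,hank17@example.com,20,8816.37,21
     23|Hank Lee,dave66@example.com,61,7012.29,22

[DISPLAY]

                                    
                                    
┏━━━━━━━━━━━━━━━━━━━━━━━━━━━━━━━━━━━
┃ FileEditor                        
┠───────────────────────────────────
┃█mount,age,score,status,email,city 
┃2250.63,39,98.07,active,hank7@examp
┃215.58,64,4.49,completed,bob51@exam
┃3910.35,4┏━━━━━━━━━━━━━━━━━━━━━━┓mp
┃4638.36,7┃ FileEditor           ┃ex
┃7592.79,2┠──────────────────────┨xa
┃8223.65,5┃█ame,email,age,amount▲┃3@
┃9078.87,6┃Ivy Hall,grace62@exam█┃ex
┃6344.42,2┃Jack Jones,eve28@exam░┃@e
┗━━━━━━━━━┃Ivy Smith,eve53@examp░┃━━
          ┃Eve Smith,frank79@exa░┃  
          ┃Ivy Davis,grace86@exa░┃  
          ┃Ivy Wilson,dave77@exa░┃  
          ┃Bob Smith,frank72@exa░┃  
          ┃Frank King,frank4@exa░┃  
          ┃Alice Taylor,eve42@ex░┃  
          ┃Bob Brown,jack73@exam░┃  
          ┃Ivy Brown,bob83@examp▼┃  
          ┗━━━━━━━━━━━━━━━━━━━━━━┛  


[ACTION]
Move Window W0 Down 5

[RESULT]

                                    
                                    
                                    
                                    
                                    
                                    
                                    
┏━━━━━━━━━━━━━━━━━━━━━━━━━━━━━━━━━━━
┃ FileEdit┏━━━━━━━━━━━━━━━━━━━━━━┓  
┠─────────┃ FileEditor           ┃──
┃█mount,ag┠──────────────────────┨y 
┃2250.63,3┃█ame,email,age,amount▲┃mp
┃215.58,64┃Ivy Hall,grace62@exam█┃am
┃3910.35,4┃Jack Jones,eve28@exam░┃mp
┃4638.36,7┃Ivy Smith,eve53@examp░┃ex
┃7592.79,2┃Eve Smith,frank79@exa░┃xa
┃8223.65,5┃Ivy Davis,grace86@exa░┃3@
┃9078.87,6┃Ivy Wilson,dave77@exa░┃ex
┃6344.42,2┃Bob Smith,frank72@exa░┃@e
┗━━━━━━━━━┃Frank King,frank4@exa░┃━━
          ┃Alice Taylor,eve42@ex░┃  
          ┃Bob Brown,jack73@exam░┃  
          ┃Ivy Brown,bob83@examp▼┃  
          ┗━━━━━━━━━━━━━━━━━━━━━━┛  


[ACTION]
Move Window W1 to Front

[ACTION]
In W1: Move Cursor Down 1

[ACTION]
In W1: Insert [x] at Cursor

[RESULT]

                                    
                                    
                                    
                                    
                                    
                                    
                                    
┏━━━━━━━━━━━━━━━━━━━━━━━━━━━━━━━━━━━
┃ FileEdit┏━━━━━━━━━━━━━━━━━━━━━━┓  
┠─────────┃ FileEditor           ┃──
┃█mount,ag┠──────────────────────┨y 
┃2250.63,3┃name,email,age,amount▲┃mp
┃215.58,64┃x█vy Hall,grace62@exa█┃am
┃3910.35,4┃Jack Jones,eve28@exam░┃mp
┃4638.36,7┃Ivy Smith,eve53@examp░┃ex
┃7592.79,2┃Eve Smith,frank79@exa░┃xa
┃8223.65,5┃Ivy Davis,grace86@exa░┃3@
┃9078.87,6┃Ivy Wilson,dave77@exa░┃ex
┃6344.42,2┃Bob Smith,frank72@exa░┃@e
┗━━━━━━━━━┃Frank King,frank4@exa░┃━━
          ┃Alice Taylor,eve42@ex░┃  
          ┃Bob Brown,jack73@exam░┃  
          ┃Ivy Brown,bob83@examp▼┃  
          ┗━━━━━━━━━━━━━━━━━━━━━━┛  


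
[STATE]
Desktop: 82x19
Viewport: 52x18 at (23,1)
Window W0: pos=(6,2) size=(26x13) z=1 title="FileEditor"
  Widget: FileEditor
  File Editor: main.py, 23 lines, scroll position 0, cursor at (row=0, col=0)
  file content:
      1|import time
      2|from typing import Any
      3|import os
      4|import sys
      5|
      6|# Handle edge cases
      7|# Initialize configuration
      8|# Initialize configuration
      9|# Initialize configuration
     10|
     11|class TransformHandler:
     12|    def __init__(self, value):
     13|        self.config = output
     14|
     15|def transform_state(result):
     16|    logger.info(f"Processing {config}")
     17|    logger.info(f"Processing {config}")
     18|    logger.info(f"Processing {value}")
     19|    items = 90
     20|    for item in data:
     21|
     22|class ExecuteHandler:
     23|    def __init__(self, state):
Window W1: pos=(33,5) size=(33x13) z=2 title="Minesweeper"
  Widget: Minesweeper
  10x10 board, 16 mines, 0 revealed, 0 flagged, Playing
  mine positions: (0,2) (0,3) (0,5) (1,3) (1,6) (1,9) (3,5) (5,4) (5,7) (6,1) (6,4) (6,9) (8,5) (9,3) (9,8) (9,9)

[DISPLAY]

                                                    
━━━━━━━━┓                                           
        ┃                                           
────────┨                                           
       ▲┃ ┏━━━━━━━━━━━━━━━━━━━━━━━━━━━━━━━┓         
rt Any █┃ ┃ Minesweeper                   ┃         
       ░┃ ┠───────────────────────────────┨         
       ░┃ ┃■■■■■■■■■■                     ┃         
       ░┃ ┃■■■■■■■■■■                     ┃         
ses    ░┃ ┃■■■■■■■■■■                     ┃         
figurat░┃ ┃■■■■■■■■■■                     ┃         
figurat░┃ ┃■■■■■■■■■■                     ┃         
figurat▼┃ ┃■■■■■■■■■■                     ┃         
━━━━━━━━┛ ┃■■■■■■■■■■                     ┃         
          ┃■■■■■■■■■■                     ┃         
          ┃■■■■■■■■■■                     ┃         
          ┗━━━━━━━━━━━━━━━━━━━━━━━━━━━━━━━┛         
                                                    


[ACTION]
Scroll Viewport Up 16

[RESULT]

                                                    
                                                    
━━━━━━━━┓                                           
        ┃                                           
────────┨                                           
       ▲┃ ┏━━━━━━━━━━━━━━━━━━━━━━━━━━━━━━━┓         
rt Any █┃ ┃ Minesweeper                   ┃         
       ░┃ ┠───────────────────────────────┨         
       ░┃ ┃■■■■■■■■■■                     ┃         
       ░┃ ┃■■■■■■■■■■                     ┃         
ses    ░┃ ┃■■■■■■■■■■                     ┃         
figurat░┃ ┃■■■■■■■■■■                     ┃         
figurat░┃ ┃■■■■■■■■■■                     ┃         
figurat▼┃ ┃■■■■■■■■■■                     ┃         
━━━━━━━━┛ ┃■■■■■■■■■■                     ┃         
          ┃■■■■■■■■■■                     ┃         
          ┃■■■■■■■■■■                     ┃         
          ┗━━━━━━━━━━━━━━━━━━━━━━━━━━━━━━━┛         


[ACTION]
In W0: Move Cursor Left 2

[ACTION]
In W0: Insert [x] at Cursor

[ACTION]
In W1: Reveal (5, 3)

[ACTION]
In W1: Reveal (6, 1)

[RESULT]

                                                    
                                                    
━━━━━━━━┓                                           
        ┃                                           
────────┨                                           
       ▲┃ ┏━━━━━━━━━━━━━━━━━━━━━━━━━━━━━━━┓         
rt Any █┃ ┃ Minesweeper                   ┃         
       ░┃ ┠───────────────────────────────┨         
       ░┃ ┃■■✹✹■✹■■■■                     ┃         
       ░┃ ┃■■■✹■■✹■■✹                     ┃         
ses    ░┃ ┃■■■■■■■■■■                     ┃         
figurat░┃ ┃■■■■■✹■■■■                     ┃         
figurat░┃ ┃■■■■■■■■■■                     ┃         
figurat▼┃ ┃■■■2✹■■✹■■                     ┃         
━━━━━━━━┛ ┃■✹■■✹■■■■✹                     ┃         
          ┃■■■■■■■■■■                     ┃         
          ┃■■■■■✹■■■■                     ┃         
          ┗━━━━━━━━━━━━━━━━━━━━━━━━━━━━━━━┛         


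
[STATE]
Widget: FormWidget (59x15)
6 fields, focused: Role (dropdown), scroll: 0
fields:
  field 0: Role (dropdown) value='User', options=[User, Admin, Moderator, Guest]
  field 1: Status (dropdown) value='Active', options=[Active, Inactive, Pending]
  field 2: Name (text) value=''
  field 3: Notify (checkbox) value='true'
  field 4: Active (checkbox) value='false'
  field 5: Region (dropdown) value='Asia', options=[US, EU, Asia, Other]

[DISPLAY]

> Role:       [User                                      ▼]
  Status:     [Active                                    ▼]
  Name:       [                                           ]
  Notify:     [x]                                          
  Active:     [ ]                                          
  Region:     [Asia                                      ▼]
                                                           
                                                           
                                                           
                                                           
                                                           
                                                           
                                                           
                                                           
                                                           


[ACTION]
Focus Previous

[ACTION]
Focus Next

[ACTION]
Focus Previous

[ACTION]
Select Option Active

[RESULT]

  Role:       [User                                      ▼]
  Status:     [Active                                    ▼]
  Name:       [                                           ]
  Notify:     [x]                                          
  Active:     [ ]                                          
> Region:     [Asia                                      ▼]
                                                           
                                                           
                                                           
                                                           
                                                           
                                                           
                                                           
                                                           
                                                           


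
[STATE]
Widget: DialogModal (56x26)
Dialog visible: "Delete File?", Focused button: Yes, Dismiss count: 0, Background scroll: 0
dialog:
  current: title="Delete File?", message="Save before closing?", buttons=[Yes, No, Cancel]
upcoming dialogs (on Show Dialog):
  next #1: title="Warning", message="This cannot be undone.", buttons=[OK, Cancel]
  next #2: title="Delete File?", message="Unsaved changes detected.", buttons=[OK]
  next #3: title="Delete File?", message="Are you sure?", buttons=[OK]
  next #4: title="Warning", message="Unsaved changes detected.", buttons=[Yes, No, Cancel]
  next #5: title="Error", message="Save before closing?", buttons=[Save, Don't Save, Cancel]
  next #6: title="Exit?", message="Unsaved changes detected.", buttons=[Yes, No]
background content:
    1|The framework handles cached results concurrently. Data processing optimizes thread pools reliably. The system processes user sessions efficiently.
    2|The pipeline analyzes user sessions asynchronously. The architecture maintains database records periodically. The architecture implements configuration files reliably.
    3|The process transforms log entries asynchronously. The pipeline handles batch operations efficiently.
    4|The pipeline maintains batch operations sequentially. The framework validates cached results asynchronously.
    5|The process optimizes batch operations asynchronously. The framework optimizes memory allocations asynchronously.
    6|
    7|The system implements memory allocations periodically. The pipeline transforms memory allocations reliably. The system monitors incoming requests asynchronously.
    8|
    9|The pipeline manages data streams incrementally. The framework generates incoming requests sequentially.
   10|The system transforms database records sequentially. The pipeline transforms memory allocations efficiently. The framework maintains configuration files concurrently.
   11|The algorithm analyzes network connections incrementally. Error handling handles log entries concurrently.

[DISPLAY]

The framework handles cached results concurrently. Data 
The pipeline analyzes user sessions asynchronously. The 
The process transforms log entries asynchronously. The p
The pipeline maintains batch operations sequentially. Th
The process optimizes batch operations asynchronously. T
                                                        
The system implements memory allocations periodically. T
                                                        
The pipeline manages data streams incrementally. The fra
The system transforms database records sequentially. The
The algorithm an┌──────────────────────┐ns incrementally
                │     Delete File?     │                
                │ Save before closing? │                
                │ [Yes]  No   Cancel   │                
                └──────────────────────┘                
                                                        
                                                        
                                                        
                                                        
                                                        
                                                        
                                                        
                                                        
                                                        
                                                        
                                                        


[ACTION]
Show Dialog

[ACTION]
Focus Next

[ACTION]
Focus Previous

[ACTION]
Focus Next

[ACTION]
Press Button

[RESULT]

The framework handles cached results concurrently. Data 
The pipeline analyzes user sessions asynchronously. The 
The process transforms log entries asynchronously. The p
The pipeline maintains batch operations sequentially. Th
The process optimizes batch operations asynchronously. T
                                                        
The system implements memory allocations periodically. T
                                                        
The pipeline manages data streams incrementally. The fra
The system transforms database records sequentially. The
The algorithm analyzes network connections incrementally
                                                        
                                                        
                                                        
                                                        
                                                        
                                                        
                                                        
                                                        
                                                        
                                                        
                                                        
                                                        
                                                        
                                                        
                                                        
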